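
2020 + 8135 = 10155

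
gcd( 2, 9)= 1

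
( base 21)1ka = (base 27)157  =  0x367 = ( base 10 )871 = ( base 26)17D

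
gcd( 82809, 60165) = 9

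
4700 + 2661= 7361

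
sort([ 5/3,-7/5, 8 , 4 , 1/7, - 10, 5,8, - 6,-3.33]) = [-10, -6,  -  3.33, - 7/5,1/7,5/3, 4,5, 8, 8 ]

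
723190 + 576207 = 1299397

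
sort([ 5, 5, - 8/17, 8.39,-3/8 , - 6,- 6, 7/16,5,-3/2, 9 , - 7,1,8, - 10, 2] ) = [ - 10,-7,  -  6, - 6,-3/2, - 8/17, - 3/8,7/16,1 , 2 , 5, 5,  5,8, 8.39,9] 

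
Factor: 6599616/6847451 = 2^6 * 3^1*13^(  -  1) * 29^( - 1 )*37^1*41^( - 1 )  *443^( - 1)*929^1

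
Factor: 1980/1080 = 2^( - 1)*3^( - 1) * 11^1 = 11/6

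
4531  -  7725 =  - 3194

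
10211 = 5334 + 4877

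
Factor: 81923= 17^1*61^1*79^1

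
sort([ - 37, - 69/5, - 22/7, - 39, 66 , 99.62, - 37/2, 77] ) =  [ - 39, - 37,-37/2, - 69/5, - 22/7, 66,77,99.62 ]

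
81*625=50625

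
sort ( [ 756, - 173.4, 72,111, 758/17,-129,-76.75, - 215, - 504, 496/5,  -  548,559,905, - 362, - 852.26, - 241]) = [ - 852.26,-548, - 504,-362,  -  241, - 215, - 173.4,- 129,-76.75,758/17,72,496/5,111,559, 756, 905 ]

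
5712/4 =1428 = 1428.00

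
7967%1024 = 799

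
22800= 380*60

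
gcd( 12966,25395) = 3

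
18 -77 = -59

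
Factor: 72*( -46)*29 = - 2^4*3^2*23^1*29^1  =  - 96048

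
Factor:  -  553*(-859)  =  7^1*  79^1*859^1 = 475027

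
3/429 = 1/143=0.01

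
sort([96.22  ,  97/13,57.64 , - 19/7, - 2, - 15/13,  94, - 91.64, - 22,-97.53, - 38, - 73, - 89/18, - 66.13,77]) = [ - 97.53,  -  91.64, - 73,-66.13, - 38, - 22, - 89/18, - 19/7, - 2 , - 15/13,97/13,57.64,77, 94,96.22] 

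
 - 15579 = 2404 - 17983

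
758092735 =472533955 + 285558780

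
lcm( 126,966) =2898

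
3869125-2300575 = 1568550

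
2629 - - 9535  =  12164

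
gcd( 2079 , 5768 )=7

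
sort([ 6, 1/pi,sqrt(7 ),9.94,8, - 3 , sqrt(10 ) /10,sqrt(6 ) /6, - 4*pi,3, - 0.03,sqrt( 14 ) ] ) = [ - 4* pi, - 3, - 0.03, sqrt( 10) /10,1/pi,sqrt(6 )/6,sqrt(7),3, sqrt( 14),6, 8,9.94 ] 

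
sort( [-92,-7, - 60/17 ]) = [ - 92, - 7, - 60/17] 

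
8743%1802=1535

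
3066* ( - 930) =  - 2851380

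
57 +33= 90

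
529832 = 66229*8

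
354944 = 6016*59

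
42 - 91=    - 49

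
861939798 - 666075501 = 195864297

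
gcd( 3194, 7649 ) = 1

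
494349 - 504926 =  - 10577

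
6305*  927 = 5844735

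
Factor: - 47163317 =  -23^1 * 2050579^1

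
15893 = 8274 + 7619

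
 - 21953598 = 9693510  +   - 31647108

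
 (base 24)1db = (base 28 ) 143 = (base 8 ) 1603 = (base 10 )899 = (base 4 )32003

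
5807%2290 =1227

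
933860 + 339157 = 1273017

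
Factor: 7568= 2^4 *11^1*43^1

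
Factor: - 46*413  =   - 2^1*7^1*23^1*59^1  =  - 18998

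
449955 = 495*909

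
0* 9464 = 0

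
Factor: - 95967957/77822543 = -3^1*83^( - 1)*499^(-1 )* 1879^( - 1)*31989319^1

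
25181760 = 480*52462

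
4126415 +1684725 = 5811140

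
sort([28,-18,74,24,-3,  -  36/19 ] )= [ - 18,-3,- 36/19,24, 28 , 74]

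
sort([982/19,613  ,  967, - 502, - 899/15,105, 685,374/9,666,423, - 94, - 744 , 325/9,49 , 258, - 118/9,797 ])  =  [ - 744, - 502,- 94, - 899/15, - 118/9, 325/9, 374/9,49,982/19, 105,258,  423,613,  666, 685,797,967]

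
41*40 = 1640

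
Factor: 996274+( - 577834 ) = 2^3*3^1*5^1*11^1  *  317^1 = 418440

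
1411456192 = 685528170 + 725928022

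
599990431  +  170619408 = 770609839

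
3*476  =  1428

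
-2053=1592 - 3645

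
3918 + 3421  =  7339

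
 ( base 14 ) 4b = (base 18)3D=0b1000011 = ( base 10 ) 67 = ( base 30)27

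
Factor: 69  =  3^1 * 23^1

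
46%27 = 19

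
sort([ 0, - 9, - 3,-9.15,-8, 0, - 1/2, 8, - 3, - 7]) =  [ - 9.15, - 9,-8, - 7 , - 3, - 3,-1/2,  0, 0, 8] 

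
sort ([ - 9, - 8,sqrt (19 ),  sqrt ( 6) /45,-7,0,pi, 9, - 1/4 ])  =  [ - 9, -8,- 7, - 1/4,0,sqrt( 6)/45, pi, sqrt( 19) , 9 ]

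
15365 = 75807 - 60442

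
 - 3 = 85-88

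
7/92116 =7/92116 =0.00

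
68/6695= 68/6695 = 0.01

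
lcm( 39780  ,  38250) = 994500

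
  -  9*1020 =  - 9180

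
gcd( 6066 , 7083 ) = 9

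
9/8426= 9/8426 = 0.00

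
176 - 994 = - 818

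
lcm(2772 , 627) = 52668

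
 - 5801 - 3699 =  -9500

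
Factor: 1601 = 1601^1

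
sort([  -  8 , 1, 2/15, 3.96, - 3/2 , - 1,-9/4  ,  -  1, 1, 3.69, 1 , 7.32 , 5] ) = [ - 8,- 9/4, - 3/2, - 1, - 1, 2/15 , 1 , 1 , 1,  3.69, 3.96,5,7.32] 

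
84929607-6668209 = 78261398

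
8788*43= 377884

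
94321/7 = 94321/7 = 13474.43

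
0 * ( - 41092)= 0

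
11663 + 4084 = 15747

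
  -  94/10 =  - 10 + 3/5 = - 9.40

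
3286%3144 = 142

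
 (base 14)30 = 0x2A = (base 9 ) 46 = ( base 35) 17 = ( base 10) 42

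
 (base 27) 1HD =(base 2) 10010110001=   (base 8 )2261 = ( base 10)1201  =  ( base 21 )2f4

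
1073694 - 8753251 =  - 7679557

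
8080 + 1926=10006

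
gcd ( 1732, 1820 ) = 4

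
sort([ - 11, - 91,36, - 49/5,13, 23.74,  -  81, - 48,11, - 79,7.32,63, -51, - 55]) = [ - 91,-81, - 79 ,-55 , - 51, - 48, - 11,-49/5, 7.32,11, 13 , 23.74,36,63 ]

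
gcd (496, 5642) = 62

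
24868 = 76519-51651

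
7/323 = 7/323 = 0.02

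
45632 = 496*92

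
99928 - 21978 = 77950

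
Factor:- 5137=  - 11^1 * 467^1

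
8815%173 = 165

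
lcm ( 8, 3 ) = 24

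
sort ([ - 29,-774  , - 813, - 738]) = [ - 813, - 774, -738, - 29]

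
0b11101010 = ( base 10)234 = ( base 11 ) 1a3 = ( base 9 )280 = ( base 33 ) 73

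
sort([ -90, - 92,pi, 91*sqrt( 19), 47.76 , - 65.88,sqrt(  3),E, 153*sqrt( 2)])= [ - 92,  -  90, - 65.88, sqrt( 3),E,pi, 47.76, 153*sqrt(2), 91* sqrt( 19)]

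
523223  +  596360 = 1119583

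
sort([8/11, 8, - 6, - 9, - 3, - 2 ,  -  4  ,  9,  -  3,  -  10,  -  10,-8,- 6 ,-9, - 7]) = [-10,-10, - 9, -9, - 8, - 7,  -  6,-6, - 4, - 3, - 3,  -  2 , 8/11 , 8,9]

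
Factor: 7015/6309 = 3^( - 2)* 5^1 * 23^1 * 61^1 * 701^( - 1)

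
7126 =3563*2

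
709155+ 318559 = 1027714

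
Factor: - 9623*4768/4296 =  - 5735308/537= - 2^2*3^(-1)*149^1*179^( - 1)* 9623^1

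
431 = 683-252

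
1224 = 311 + 913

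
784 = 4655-3871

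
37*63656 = 2355272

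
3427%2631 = 796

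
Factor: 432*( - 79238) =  - 34230816 = - 2^5*3^3*39619^1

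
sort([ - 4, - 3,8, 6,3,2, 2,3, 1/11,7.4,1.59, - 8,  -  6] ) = [ - 8, - 6, - 4, - 3, 1/11,1.59, 2,2,  3, 3,6,  7.4,8 ] 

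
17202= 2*8601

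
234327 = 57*4111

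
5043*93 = 468999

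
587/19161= 587/19161=0.03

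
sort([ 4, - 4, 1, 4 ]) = [ - 4, 1,4, 4 ] 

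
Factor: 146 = 2^1*73^1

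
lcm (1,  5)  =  5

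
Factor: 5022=2^1*3^4 *31^1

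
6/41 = 6/41= 0.15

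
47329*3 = 141987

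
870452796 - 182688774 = 687764022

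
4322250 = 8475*510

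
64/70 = 32/35 = 0.91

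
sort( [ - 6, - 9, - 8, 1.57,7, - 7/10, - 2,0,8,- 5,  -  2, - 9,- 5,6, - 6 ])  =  [ - 9 , - 9,-8, -6, - 6,  -  5, - 5, - 2, - 2, -7/10 , 0,1.57  ,  6, 7,8] 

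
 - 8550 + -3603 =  - 12153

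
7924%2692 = 2540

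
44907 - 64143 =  - 19236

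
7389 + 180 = 7569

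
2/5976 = 1/2988 = 0.00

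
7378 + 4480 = 11858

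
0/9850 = 0  =  0.00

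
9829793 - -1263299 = 11093092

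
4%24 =4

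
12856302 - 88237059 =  - 75380757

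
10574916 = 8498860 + 2076056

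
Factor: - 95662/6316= - 2^ ( - 1) * 7^1 * 1579^( - 1)*6833^1 = - 47831/3158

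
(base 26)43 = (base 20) 57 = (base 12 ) 8b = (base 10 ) 107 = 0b1101011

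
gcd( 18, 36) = 18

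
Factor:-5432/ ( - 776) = 7^1=7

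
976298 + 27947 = 1004245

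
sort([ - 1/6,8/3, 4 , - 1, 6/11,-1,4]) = [ - 1, - 1,  -  1/6,6/11, 8/3, 4,  4]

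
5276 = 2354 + 2922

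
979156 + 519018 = 1498174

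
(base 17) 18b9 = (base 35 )621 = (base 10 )7421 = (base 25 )bll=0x1cfd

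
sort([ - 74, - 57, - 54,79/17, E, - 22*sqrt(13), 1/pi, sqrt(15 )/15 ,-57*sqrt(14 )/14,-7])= [ - 22*sqrt (13), - 74, - 57 , - 54,- 57*sqrt( 14)/14, - 7,  sqrt(15 )/15,1/pi , E,  79/17 ] 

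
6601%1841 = 1078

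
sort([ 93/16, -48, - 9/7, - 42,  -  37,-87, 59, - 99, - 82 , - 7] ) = [ - 99, - 87, - 82, - 48,  -  42, -37, -7, - 9/7, 93/16,59 ]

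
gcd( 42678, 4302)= 18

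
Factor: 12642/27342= 3^( - 1 )*31^( - 1)*43^1 =43/93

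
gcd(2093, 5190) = 1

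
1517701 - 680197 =837504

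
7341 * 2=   14682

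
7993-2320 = 5673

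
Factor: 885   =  3^1*5^1*59^1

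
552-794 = -242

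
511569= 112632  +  398937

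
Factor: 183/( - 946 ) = - 2^( - 1 )*3^1 * 11^(- 1 )*43^( - 1)*61^1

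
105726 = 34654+71072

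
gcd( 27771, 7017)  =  3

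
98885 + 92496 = 191381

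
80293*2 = 160586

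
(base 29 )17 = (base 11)33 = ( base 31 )15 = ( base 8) 44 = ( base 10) 36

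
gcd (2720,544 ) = 544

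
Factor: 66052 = 2^2 * 7^2*337^1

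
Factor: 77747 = 77747^1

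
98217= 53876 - -44341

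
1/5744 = 1/5744 = 0.00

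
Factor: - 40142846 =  - 2^1 *73^1 * 274951^1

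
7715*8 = 61720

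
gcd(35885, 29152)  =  1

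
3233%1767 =1466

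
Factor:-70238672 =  - 2^4 * 7^1*627131^1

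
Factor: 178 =2^1*89^1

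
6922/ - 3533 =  - 6922/3533 = - 1.96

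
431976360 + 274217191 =706193551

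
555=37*15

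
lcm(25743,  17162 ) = 51486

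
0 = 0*7850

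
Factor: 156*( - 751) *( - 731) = 85641036 = 2^2*3^1*13^1 * 17^1*43^1*751^1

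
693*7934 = 5498262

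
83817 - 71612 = 12205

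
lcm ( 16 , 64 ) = 64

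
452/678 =2/3 = 0.67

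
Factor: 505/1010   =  2^( - 1 )  =  1/2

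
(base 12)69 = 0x51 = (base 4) 1101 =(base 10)81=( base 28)2P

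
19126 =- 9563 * ( - 2)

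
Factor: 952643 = 47^1*20269^1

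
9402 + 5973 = 15375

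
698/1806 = 349/903 = 0.39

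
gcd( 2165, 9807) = 1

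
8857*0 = 0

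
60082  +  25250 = 85332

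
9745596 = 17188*567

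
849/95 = 849/95 = 8.94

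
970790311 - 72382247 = 898408064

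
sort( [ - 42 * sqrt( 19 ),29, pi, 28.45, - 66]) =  [ - 42 * sqrt (19),-66, pi,28.45,29]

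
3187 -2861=326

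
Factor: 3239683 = 37^1*87559^1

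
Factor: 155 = 5^1*31^1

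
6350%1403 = 738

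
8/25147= 8/25147 = 0.00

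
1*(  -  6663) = -6663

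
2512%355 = 27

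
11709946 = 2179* 5374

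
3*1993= 5979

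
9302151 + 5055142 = 14357293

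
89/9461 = 89/9461 = 0.01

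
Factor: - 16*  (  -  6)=2^5*3^1=   96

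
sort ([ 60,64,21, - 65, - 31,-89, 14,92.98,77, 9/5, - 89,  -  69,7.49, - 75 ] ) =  [ -89, - 89,-75, - 69, - 65 , - 31,9/5,7.49,14, 21 , 60, 64, 77,92.98 ]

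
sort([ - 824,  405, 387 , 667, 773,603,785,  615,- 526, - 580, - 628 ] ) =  [ - 824, - 628,  -  580, - 526 , 387,405,  603,615,667, 773, 785 ] 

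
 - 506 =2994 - 3500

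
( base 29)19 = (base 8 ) 46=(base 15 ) 28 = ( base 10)38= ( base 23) 1f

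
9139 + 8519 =17658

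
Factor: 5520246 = 2^1*3^1*139^1*6619^1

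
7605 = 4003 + 3602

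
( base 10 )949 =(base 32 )tl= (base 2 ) 1110110101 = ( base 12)671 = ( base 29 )13l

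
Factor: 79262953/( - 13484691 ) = -7205723/1225881  =  - 3^( - 3)*7^1*947^1*1087^1 *45403^( - 1 ) 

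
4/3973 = 4/3973 = 0.00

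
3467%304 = 123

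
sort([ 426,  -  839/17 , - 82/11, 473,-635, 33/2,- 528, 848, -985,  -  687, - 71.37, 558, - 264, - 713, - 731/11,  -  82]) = [ - 985,- 713, -687, - 635,-528, - 264 , - 82,- 71.37 , - 731/11, - 839/17, - 82/11,  33/2,  426,473,558, 848 ] 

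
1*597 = 597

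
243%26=9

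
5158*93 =479694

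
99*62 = 6138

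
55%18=1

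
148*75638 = 11194424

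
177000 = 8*22125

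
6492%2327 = 1838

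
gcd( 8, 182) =2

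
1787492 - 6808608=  - 5021116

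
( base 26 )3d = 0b1011011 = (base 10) 91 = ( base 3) 10101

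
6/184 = 3/92 = 0.03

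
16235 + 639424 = 655659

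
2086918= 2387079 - 300161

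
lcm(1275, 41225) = 123675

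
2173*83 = 180359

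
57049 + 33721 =90770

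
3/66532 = 3/66532=0.00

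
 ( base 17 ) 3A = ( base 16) 3D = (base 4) 331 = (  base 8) 75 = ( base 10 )61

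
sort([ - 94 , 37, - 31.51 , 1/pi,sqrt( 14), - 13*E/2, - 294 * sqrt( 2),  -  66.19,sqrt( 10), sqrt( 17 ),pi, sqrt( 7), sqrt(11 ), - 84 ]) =[ - 294*sqrt( 2), - 94, - 84, - 66.19, - 31.51, - 13 * E/2,1/pi,sqrt ( 7),pi, sqrt( 10) , sqrt(11),sqrt( 14),sqrt( 17 ),37 ]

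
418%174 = 70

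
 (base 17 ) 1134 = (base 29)678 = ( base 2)1010010001001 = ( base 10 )5257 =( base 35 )4A7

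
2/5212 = 1/2606 = 0.00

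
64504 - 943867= - 879363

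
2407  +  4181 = 6588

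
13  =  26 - 13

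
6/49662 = 1/8277 = 0.00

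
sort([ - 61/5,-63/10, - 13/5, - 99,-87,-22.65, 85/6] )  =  [ - 99, - 87, - 22.65, - 61/5, - 63/10,-13/5, 85/6] 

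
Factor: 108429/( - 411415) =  - 3^1 * 5^( - 1 )*47^1*107^( - 1 ) = - 141/535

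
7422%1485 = 1482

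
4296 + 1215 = 5511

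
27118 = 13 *2086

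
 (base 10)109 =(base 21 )54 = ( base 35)34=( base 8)155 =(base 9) 131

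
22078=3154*7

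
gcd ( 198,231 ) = 33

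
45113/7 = 6444 + 5/7 = 6444.71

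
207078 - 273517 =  - 66439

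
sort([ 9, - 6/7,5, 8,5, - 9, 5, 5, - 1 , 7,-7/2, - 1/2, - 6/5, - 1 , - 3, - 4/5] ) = [ - 9,-7/2,- 3,  -  6/5, - 1, - 1, - 6/7 , -4/5, - 1/2, 5,5, 5,5,7,8, 9 ]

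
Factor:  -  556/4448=-1/8 = - 2^( - 3 )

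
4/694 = 2/347= 0.01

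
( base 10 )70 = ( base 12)5a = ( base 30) 2A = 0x46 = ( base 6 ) 154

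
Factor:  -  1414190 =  - 2^1  *  5^1*103^1*1373^1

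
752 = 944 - 192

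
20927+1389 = 22316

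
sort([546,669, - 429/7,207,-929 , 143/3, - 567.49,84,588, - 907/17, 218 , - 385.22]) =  [  -  929, - 567.49, - 385.22, - 429/7, - 907/17,  143/3,84,207, 218, 546,588,669]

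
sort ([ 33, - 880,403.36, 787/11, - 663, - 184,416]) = [  -  880, - 663, - 184,33, 787/11, 403.36,416 ] 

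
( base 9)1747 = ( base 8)2473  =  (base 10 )1339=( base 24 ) 27J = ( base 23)2C5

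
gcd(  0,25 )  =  25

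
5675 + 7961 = 13636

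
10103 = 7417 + 2686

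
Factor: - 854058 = - 2^1*3^1*137^1*1039^1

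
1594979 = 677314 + 917665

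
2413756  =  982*2458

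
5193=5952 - 759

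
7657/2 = 7657/2 = 3828.50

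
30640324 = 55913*548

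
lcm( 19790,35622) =178110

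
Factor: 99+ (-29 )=2^1*5^1*7^1 = 70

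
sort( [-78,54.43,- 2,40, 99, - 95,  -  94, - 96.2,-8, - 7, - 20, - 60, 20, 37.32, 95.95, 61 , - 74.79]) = [- 96.2,- 95, - 94, - 78,  -  74.79 ,-60, - 20, - 8 ,-7, - 2, 20, 37.32,40 , 54.43, 61,  95.95, 99] 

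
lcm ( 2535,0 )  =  0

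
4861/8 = 607 + 5/8 = 607.62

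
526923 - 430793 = 96130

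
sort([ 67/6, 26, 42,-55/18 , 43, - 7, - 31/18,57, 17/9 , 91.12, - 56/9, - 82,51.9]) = [ - 82, -7, - 56/9, - 55/18, - 31/18, 17/9, 67/6,26, 42,43, 51.9,57, 91.12 ]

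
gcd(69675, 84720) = 15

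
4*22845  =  91380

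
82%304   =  82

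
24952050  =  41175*606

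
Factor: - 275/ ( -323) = 5^2*11^1*17^( - 1) * 19^( - 1)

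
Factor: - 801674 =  - 2^1*400837^1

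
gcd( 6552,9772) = 28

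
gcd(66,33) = 33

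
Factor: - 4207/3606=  - 7/6= - 2^( - 1 )*3^( - 1)*7^1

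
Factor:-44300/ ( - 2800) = 443/28 = 2^( - 2)*7^( - 1)*443^1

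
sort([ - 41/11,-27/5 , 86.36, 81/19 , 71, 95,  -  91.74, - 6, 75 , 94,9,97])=[ - 91.74, -6, - 27/5, - 41/11, 81/19,9,  71, 75, 86.36,94, 95  ,  97 ]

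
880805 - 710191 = 170614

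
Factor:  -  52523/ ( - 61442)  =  53/62 = 2^( - 1 )*31^(  -  1 )*53^1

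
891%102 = 75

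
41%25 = 16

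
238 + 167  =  405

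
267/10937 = 267/10937 = 0.02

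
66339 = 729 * 91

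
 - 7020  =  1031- 8051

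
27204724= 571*47644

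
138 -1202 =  - 1064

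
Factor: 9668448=2^5*3^2*59^1* 569^1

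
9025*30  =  270750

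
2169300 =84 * 25825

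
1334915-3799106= - 2464191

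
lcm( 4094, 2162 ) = 192418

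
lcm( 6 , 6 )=6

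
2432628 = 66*36858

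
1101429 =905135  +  196294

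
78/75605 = 78/75605=0.00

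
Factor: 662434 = 2^1 * 331217^1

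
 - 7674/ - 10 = 767 + 2/5 = 767.40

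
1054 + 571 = 1625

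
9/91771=9/91771 = 0.00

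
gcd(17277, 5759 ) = 5759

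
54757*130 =7118410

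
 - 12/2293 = -1 + 2281/2293  =  - 0.01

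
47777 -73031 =-25254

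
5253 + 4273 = 9526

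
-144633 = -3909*37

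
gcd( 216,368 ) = 8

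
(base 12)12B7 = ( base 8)4153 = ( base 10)2155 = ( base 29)2G9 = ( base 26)34N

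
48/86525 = 48/86525 = 0.00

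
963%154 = 39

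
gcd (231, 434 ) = 7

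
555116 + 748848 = 1303964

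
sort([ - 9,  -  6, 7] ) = [-9, -6,7]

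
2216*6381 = 14140296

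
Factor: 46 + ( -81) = - 5^1*7^1 = -35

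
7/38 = 7/38 = 0.18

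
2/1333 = 2/1333= 0.00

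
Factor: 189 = 3^3*7^1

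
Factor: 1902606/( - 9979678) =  - 3^1*  17^1 * 23^1*  173^( -1 )*811^1*28843^( - 1)= - 951303/4989839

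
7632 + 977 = 8609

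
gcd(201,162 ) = 3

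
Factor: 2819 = 2819^1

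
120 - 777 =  - 657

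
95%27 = 14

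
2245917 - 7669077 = -5423160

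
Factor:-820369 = -11^1*17^1* 41^1 * 107^1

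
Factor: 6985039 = 163^1 * 42853^1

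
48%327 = 48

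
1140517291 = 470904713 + 669612578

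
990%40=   30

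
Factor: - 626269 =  - 7^2*12781^1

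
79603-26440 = 53163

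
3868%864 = 412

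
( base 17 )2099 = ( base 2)10011100000100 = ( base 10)9988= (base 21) 11DD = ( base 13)4714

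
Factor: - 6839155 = -5^1*1367831^1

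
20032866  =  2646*7571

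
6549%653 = 19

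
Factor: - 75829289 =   -  75829289^1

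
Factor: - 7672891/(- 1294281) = 3^( -2)*31^( - 1 )*  47^1*59^1*2767^1*4639^(-1)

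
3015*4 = 12060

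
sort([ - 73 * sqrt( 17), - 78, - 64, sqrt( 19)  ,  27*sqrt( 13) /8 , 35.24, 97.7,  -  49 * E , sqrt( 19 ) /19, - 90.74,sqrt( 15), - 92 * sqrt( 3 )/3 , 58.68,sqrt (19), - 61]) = [ - 73 * sqrt ( 17), - 49 * E, - 90.74, - 78,  -  64, - 61, - 92 * sqrt( 3)/3, sqrt( 19)/19,  sqrt( 15 ), sqrt(19 ),sqrt(19), 27 * sqrt(13 )/8, 35.24, 58.68 , 97.7 ]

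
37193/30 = 1239  +  23/30 =1239.77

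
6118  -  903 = 5215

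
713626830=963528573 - 249901743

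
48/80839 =48/80839=0.00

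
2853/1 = 2853 = 2853.00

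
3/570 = 1/190 = 0.01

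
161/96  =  161/96 = 1.68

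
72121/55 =1311+16/55  =  1311.29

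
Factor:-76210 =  - 2^1  *  5^1*7621^1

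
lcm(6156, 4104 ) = 12312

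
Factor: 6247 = 6247^1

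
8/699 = 8/699 =0.01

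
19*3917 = 74423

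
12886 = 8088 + 4798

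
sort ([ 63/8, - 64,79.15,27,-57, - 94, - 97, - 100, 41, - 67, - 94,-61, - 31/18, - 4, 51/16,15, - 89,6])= [ - 100, - 97, - 94,-94, - 89, - 67 , - 64, - 61, - 57, - 4, - 31/18,  51/16,6 , 63/8,15,27, 41, 79.15 ] 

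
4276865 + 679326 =4956191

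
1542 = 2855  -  1313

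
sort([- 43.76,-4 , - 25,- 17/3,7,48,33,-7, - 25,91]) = [ - 43.76 , - 25,-25,  -  7, - 17/3, - 4,7,33,48,91 ] 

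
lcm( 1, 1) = 1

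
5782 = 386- - 5396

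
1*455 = 455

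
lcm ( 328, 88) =3608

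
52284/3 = 17428 = 17428.00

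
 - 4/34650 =  -  2/17325=- 0.00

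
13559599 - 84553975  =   - 70994376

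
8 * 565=4520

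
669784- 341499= 328285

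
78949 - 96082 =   -  17133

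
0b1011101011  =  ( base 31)o3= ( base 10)747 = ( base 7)2115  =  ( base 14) 3B5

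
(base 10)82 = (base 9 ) 101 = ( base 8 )122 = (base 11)75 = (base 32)2i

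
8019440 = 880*9113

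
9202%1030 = 962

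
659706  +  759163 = 1418869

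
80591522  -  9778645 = 70812877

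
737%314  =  109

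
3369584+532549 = 3902133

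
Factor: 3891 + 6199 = 10090 = 2^1 * 5^1*1009^1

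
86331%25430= 10041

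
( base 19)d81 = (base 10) 4846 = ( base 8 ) 11356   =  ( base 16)12ee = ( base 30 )5bg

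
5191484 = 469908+4721576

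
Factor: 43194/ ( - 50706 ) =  - 23/27 = - 3^ ( - 3) *23^1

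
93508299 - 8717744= 84790555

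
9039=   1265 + 7774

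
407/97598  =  407/97598 =0.00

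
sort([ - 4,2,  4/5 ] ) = [  -  4,4/5, 2 ] 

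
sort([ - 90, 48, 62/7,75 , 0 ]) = [-90, 0,62/7,48, 75 ] 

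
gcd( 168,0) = 168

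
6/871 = 6/871 = 0.01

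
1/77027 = 1/77027= 0.00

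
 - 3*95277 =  - 285831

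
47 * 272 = 12784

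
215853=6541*33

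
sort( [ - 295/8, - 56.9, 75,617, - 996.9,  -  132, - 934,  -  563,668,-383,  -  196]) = [ - 996.9, - 934, - 563,-383 , - 196, - 132,  -  56.9, -295/8 , 75,617,668]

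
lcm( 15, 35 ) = 105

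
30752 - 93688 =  - 62936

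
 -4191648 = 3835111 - 8026759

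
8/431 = 8/431 = 0.02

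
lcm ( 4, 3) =12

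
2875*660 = 1897500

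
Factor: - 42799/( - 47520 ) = 2^(-5 )*3^ ( - 3)*5^( - 1 ) * 11^( - 1) * 127^1 * 337^1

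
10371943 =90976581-80604638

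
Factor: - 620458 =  - 2^1*310229^1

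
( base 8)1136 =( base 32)IU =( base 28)li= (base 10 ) 606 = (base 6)2450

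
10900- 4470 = 6430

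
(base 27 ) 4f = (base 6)323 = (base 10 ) 123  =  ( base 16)7B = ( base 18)6F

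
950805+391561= 1342366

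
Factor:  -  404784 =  - 2^4*3^3*937^1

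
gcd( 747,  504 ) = 9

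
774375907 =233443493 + 540932414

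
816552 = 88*9279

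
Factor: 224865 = 3^2*5^1*19^1*263^1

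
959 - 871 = 88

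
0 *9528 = 0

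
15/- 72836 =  - 1+ 72821/72836= - 0.00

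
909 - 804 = 105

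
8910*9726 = 86658660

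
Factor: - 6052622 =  - 2^1*1493^1*2027^1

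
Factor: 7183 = 11^1 * 653^1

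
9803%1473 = 965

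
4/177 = 4/177 = 0.02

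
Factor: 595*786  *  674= 2^2*3^1*5^1*7^1*17^1*131^1*337^1  =  315209580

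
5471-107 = 5364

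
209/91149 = 209/91149   =  0.00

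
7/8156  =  7/8156 = 0.00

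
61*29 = 1769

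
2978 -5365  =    -  2387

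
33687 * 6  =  202122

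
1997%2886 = 1997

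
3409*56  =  190904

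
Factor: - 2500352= - 2^8*9767^1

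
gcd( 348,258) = 6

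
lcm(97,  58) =5626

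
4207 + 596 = 4803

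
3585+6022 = 9607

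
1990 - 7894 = - 5904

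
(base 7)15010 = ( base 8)10033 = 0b1000000011011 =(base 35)3CS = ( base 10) 4123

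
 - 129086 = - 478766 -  - 349680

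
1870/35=374/7   =  53.43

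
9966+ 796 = 10762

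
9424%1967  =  1556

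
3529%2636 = 893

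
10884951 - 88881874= -77996923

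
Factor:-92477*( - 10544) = 975077488= 2^4*7^1 *11^1*659^1 * 1201^1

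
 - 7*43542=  - 304794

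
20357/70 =20357/70  =  290.81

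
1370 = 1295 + 75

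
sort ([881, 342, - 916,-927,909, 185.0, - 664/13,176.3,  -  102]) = [ - 927, - 916,-102,  -  664/13,176.3, 185.0,  342, 881,  909 ] 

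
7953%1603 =1541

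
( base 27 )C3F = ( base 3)110010120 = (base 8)21214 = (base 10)8844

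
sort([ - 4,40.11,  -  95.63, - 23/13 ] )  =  [  -  95.63,  -  4, - 23/13, 40.11] 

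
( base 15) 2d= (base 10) 43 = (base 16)2B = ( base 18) 27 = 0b101011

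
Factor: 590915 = 5^1*13^1 * 9091^1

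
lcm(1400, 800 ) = 5600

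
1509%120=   69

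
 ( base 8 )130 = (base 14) 64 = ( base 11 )80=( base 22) 40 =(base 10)88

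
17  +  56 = 73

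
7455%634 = 481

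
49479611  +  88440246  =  137919857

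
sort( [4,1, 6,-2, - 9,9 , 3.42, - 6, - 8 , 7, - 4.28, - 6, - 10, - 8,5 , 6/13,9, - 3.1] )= [ - 10, - 9, - 8, - 8, -6, - 6, - 4.28, - 3.1, - 2,6/13,1,  3.42,4,5,6, 7,9,9] 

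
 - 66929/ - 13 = 5148 + 5/13  =  5148.38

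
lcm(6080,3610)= 115520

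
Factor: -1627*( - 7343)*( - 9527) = -113819650147 = -7^2 * 1049^1*1361^1*1627^1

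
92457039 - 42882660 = 49574379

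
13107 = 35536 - 22429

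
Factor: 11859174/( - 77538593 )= - 2^1*3^2*11^( -1 )*31^1*53^1*401^1*1951^(  -  1 ) * 3613^( - 1 )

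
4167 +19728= 23895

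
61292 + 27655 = 88947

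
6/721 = 6/721 = 0.01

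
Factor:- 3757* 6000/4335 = - 2^4*5^2*13^1 = - 5200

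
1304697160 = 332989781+971707379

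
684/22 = 31  +  1/11 =31.09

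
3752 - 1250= 2502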